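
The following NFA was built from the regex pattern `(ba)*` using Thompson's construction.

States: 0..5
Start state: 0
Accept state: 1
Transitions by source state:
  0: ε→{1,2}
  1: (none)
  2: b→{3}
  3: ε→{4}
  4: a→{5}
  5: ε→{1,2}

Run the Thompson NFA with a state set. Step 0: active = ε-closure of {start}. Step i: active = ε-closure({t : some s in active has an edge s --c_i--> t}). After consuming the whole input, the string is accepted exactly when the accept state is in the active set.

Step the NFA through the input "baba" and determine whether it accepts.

Answer: ACCEPT

Derivation:
initial (ε-close {0}): {0,1,2}
'b' @ 1: {3,4}
'a' @ 2: {1,2,5}  (accept∈set)
'b' @ 3: {3,4}
'a' @ 4: {1,2,5}  (accept∈set)
after full input: {1,2,5}  (accept=1 in)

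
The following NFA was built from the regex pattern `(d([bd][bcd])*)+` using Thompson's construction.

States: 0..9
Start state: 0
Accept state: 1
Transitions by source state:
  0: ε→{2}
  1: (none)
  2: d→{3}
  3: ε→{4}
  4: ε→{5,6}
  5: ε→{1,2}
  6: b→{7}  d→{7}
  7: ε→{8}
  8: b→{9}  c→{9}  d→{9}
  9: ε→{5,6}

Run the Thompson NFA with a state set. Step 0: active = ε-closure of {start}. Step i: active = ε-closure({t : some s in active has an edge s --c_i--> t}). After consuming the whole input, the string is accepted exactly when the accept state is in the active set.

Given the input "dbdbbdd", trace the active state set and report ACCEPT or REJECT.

Answer: ACCEPT

Steps:
start: ε-closure({0}) = {0,2}
'd' @ 1: {1,2,3,4,5,6}  (accept∈set)
'b' @ 2: {7,8}
'd' @ 3: {1,2,5,6,9}  (accept∈set)
'b' @ 4: {7,8}
'b' @ 5: {1,2,5,6,9}  (accept∈set)
'd' @ 6: {1,2,3,4,5,6,7,8}  (accept∈set)
'd' @ 7: {1,2,3,4,5,6,7,8,9}  (accept∈set)
after full input: {1,2,3,4,5,6,7,8,9}  (accept=1 in)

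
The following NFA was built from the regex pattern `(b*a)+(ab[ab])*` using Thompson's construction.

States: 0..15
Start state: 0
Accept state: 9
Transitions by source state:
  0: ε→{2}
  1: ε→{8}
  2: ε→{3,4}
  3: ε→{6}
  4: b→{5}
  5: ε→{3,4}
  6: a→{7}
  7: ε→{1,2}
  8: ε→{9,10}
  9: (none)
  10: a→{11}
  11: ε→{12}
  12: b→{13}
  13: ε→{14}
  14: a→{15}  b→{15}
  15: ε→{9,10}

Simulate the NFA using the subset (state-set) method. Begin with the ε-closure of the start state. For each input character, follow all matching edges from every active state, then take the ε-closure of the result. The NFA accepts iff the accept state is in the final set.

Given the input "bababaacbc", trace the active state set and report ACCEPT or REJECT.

Answer: REJECT

Derivation:
start: ε-closure({0}) = {0,2,3,4,6}
'b' @ 1: {3,4,5,6}
'a' @ 2: {1,2,3,4,6,7,8,9,10}  ✓accept
'b' @ 3: {3,4,5,6}
'a' @ 4: {1,2,3,4,6,7,8,9,10}  ✓accept
'b' @ 5: {3,4,5,6}
'a' @ 6: {1,2,3,4,6,7,8,9,10}  ✓accept
'a' @ 7: {1,2,3,4,6,7,8,9,10,11,12}  ✓accept
'c' @ 8: {}  — state set empty
rest 'bc' ignored (set empty)
after full input: {}  (accept=9 not in)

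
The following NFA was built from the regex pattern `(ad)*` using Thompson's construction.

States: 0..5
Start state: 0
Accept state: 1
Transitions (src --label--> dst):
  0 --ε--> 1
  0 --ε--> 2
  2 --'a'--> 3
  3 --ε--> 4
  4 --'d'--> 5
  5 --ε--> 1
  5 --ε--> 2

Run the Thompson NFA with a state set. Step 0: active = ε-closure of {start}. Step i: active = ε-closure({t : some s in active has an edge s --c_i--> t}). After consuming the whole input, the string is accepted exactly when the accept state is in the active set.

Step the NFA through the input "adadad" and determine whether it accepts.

S₀ = ε-closure({0}) = {0,1,2}
'a' @ 1: {3,4}
'd' @ 2: {1,2,5}  ✓accept
'a' @ 3: {3,4}
'd' @ 4: {1,2,5}  ✓accept
'a' @ 5: {3,4}
'd' @ 6: {1,2,5}  ✓accept
final: {1,2,5}; accept 1 in set

Answer: ACCEPT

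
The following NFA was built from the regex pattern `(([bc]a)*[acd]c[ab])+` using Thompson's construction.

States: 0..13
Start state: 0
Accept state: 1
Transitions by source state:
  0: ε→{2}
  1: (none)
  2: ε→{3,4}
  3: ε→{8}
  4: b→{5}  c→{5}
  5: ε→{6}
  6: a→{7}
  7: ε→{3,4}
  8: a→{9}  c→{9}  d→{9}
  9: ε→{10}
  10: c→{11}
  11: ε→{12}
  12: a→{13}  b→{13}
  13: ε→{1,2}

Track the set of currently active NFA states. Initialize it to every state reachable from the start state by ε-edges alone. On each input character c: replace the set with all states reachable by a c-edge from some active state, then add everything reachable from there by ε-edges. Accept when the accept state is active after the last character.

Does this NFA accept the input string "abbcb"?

start: ε-closure({0}) = {0,2,3,4,8}
'a' @ 1: {9,10}
'b' @ 2: {}  — no active states
rest 'bcb' ignored (set empty)
end set {} — state 1 not in

Answer: REJECT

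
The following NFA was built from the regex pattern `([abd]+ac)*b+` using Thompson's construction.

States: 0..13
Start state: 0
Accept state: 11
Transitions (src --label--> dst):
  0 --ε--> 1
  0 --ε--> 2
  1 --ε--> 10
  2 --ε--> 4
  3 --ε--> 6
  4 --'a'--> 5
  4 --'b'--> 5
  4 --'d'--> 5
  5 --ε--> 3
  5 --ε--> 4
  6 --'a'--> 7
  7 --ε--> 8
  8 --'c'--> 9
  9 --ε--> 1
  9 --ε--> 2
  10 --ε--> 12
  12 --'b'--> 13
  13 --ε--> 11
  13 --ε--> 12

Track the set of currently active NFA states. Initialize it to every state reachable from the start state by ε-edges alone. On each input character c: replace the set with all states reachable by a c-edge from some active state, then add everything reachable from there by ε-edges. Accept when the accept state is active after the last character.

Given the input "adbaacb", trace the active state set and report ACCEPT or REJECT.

S₀ = ε-closure({0}) = {0,1,2,4,10,12}
'a' @ 1: {3,4,5,6}
'd' @ 2: {3,4,5,6}
'b' @ 3: {3,4,5,6}
'a' @ 4: {3,4,5,6,7,8}
'a' @ 5: {3,4,5,6,7,8}
'c' @ 6: {1,2,4,9,10,12}
'b' @ 7: {3,4,5,6,11,12,13}  (accept∈set)
after full input: {3,4,5,6,11,12,13}  (accept=11 in)

Answer: ACCEPT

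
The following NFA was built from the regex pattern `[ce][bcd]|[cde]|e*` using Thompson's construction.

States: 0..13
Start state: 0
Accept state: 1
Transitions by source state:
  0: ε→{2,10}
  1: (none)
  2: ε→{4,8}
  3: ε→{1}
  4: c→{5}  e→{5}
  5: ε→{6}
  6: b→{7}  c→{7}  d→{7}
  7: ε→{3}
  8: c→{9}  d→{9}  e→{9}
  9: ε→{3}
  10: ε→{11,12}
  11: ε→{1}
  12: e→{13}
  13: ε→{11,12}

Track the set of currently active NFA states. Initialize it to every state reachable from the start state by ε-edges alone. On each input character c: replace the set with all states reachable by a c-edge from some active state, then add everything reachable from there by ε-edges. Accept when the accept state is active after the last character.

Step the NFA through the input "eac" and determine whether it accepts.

initial (ε-close {0}): {0,1,2,4,8,10,11,12}
'e' @ 1: {1,3,5,6,9,11,12,13}  [accepting]
'a' @ 2: {}  — no active states
rest 'c' ignored (set empty)
end set {} — state 1 not in

Answer: REJECT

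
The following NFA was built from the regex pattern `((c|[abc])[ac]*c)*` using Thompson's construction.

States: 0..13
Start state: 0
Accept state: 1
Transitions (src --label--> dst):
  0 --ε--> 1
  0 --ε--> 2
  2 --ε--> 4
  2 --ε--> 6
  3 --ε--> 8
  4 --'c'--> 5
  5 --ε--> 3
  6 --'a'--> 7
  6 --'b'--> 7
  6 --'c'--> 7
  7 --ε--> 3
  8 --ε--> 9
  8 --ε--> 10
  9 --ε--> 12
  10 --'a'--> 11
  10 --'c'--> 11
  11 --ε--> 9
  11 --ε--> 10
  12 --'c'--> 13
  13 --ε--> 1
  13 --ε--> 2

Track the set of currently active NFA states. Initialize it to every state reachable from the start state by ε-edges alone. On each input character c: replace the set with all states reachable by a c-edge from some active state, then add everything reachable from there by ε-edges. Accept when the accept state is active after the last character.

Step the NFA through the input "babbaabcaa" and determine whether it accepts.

Answer: REJECT

Steps:
S₀ = ε-closure({0}) = {0,1,2,4,6}
'b' @ 1: {3,7,8,9,10,12}
'a' @ 2: {9,10,11,12}
'b' @ 3: {}  — state set empty
rest 'baabcaa' ignored (set empty)
final: {}; accept 1 not in set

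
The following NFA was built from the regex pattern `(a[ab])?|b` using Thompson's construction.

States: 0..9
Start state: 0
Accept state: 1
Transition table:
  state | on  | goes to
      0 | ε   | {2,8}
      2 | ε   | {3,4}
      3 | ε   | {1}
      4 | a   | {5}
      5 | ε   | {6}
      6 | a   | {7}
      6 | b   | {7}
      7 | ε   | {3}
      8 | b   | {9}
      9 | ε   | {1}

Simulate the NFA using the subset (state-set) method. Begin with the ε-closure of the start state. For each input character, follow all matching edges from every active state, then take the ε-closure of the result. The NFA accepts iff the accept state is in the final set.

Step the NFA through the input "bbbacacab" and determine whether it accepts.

Answer: REJECT

Derivation:
initial (ε-close {0}): {0,1,2,3,4,8}
'b' @ 1: {1,9}  [accepting]
'b' @ 2: {}  — state set empty
rest 'bacacab' ignored (set empty)
final: {}; accept 1 not in set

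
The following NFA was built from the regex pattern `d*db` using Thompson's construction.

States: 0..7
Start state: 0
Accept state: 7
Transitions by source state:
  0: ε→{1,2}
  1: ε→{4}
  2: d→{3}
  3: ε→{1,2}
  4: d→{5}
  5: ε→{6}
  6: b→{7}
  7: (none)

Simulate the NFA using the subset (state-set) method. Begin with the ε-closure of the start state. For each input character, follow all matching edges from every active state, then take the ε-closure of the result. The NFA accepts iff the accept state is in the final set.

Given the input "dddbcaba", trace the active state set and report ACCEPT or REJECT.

Answer: REJECT

Trace:
initial (ε-close {0}): {0,1,2,4}
'd' @ 1: {1,2,3,4,5,6}
'd' @ 2: {1,2,3,4,5,6}
'd' @ 3: {1,2,3,4,5,6}
'b' @ 4: {7}  ✓accept
'c' @ 5: {}  — dead — no transitions
rest 'aba' ignored (set empty)
end set {} — state 7 not in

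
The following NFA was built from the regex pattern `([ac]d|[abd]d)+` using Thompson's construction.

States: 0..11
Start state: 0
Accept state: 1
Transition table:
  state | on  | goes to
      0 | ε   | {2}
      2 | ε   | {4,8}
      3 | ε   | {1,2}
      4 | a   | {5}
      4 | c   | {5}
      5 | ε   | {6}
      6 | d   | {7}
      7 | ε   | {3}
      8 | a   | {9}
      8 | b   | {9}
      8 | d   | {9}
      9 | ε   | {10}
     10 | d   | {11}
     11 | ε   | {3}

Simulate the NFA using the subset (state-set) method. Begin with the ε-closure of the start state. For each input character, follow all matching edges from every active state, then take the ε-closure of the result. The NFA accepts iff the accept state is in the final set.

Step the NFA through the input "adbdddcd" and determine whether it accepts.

initial (ε-close {0}): {0,2,4,8}
'a' @ 1: {5,6,9,10}
'd' @ 2: {1,2,3,4,7,8,11}  [accepting]
'b' @ 3: {9,10}
'd' @ 4: {1,2,3,4,8,11}  [accepting]
'd' @ 5: {9,10}
'd' @ 6: {1,2,3,4,8,11}  [accepting]
'c' @ 7: {5,6}
'd' @ 8: {1,2,3,4,7,8}  [accepting]
final: {1,2,3,4,7,8}; accept 1 in set

Answer: ACCEPT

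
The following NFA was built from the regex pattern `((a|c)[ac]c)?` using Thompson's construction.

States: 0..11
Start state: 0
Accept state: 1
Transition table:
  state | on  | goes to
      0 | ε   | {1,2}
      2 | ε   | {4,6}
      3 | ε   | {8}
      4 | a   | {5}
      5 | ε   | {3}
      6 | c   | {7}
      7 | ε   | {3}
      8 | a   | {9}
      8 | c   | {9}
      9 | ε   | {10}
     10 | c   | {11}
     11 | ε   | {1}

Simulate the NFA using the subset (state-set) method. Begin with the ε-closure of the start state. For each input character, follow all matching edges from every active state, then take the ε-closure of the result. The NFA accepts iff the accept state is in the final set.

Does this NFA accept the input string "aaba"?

start: ε-closure({0}) = {0,1,2,4,6}
'a' @ 1: {3,5,8}
'a' @ 2: {9,10}
'b' @ 3: {}  — no active states
rest 'a' ignored (set empty)
final: {}; accept 1 not in set

Answer: REJECT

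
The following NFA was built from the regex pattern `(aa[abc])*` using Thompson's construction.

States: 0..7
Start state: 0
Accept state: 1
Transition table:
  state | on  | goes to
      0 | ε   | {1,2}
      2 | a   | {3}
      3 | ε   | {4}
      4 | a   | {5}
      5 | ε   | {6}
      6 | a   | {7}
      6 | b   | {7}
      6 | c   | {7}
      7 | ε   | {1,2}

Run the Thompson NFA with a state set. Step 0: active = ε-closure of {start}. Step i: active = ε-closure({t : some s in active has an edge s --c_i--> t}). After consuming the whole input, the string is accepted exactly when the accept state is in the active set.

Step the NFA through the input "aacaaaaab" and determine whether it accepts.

start: ε-closure({0}) = {0,1,2}
'a' @ 1: {3,4}
'a' @ 2: {5,6}
'c' @ 3: {1,2,7}  (accept∈set)
'a' @ 4: {3,4}
'a' @ 5: {5,6}
'a' @ 6: {1,2,7}  (accept∈set)
'a' @ 7: {3,4}
'a' @ 8: {5,6}
'b' @ 9: {1,2,7}  (accept∈set)
end set {1,2,7} — state 1 in

Answer: ACCEPT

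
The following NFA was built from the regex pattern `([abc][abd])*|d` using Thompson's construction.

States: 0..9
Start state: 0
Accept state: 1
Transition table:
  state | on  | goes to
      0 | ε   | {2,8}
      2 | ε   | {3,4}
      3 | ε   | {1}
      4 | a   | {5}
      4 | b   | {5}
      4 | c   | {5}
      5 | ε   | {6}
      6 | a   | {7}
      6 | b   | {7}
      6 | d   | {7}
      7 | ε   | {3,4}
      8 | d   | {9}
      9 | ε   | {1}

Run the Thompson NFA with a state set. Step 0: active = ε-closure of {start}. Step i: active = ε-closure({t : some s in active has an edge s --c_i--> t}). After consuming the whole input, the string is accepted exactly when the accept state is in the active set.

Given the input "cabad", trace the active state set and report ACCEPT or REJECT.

S₀ = ε-closure({0}) = {0,1,2,3,4,8}
'c' @ 1: {5,6}
'a' @ 2: {1,3,4,7}  ✓accept
'b' @ 3: {5,6}
'a' @ 4: {1,3,4,7}  ✓accept
'd' @ 5: {}  — state set empty
end set {} — state 1 not in

Answer: REJECT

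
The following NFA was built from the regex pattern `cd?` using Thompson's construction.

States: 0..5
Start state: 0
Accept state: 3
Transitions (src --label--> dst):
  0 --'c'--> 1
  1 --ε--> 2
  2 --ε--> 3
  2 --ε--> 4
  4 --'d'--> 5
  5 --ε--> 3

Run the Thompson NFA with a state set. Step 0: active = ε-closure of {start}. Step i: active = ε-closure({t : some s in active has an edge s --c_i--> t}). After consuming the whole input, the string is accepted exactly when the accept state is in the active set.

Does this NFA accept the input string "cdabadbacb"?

Answer: REJECT

Trace:
initial (ε-close {0}): {0}
'c' @ 1: {1,2,3,4}  [accepting]
'd' @ 2: {3,5}  [accepting]
'a' @ 3: {}  — dead — no transitions
rest 'badbacb' ignored (set empty)
final: {}; accept 3 not in set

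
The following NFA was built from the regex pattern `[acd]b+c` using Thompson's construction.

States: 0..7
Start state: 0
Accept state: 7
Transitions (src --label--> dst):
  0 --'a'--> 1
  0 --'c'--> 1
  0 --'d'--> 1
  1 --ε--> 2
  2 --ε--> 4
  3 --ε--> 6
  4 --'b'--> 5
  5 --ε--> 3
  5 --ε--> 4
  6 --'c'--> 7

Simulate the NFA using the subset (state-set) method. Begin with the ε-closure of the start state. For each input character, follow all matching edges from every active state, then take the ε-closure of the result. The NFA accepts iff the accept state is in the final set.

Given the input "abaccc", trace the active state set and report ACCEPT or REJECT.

start: ε-closure({0}) = {0}
'a' @ 1: {1,2,4}
'b' @ 2: {3,4,5,6}
'a' @ 3: {}  — no active states
rest 'ccc' ignored (set empty)
after full input: {}  (accept=7 not in)

Answer: REJECT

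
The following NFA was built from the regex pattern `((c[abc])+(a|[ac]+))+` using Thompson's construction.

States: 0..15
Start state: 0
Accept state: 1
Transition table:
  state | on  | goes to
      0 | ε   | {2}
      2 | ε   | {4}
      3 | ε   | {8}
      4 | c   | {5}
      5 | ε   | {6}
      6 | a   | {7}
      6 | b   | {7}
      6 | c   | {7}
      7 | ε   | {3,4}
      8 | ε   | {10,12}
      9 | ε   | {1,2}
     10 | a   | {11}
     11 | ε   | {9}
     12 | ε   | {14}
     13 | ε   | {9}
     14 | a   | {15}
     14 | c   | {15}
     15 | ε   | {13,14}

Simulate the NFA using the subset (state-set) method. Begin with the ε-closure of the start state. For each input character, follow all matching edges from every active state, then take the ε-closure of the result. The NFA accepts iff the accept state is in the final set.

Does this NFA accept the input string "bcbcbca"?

S₀ = ε-closure({0}) = {0,2,4}
'b' @ 1: {}  — dead — no transitions
rest 'cbcbca' ignored (set empty)
after full input: {}  (accept=1 not in)

Answer: REJECT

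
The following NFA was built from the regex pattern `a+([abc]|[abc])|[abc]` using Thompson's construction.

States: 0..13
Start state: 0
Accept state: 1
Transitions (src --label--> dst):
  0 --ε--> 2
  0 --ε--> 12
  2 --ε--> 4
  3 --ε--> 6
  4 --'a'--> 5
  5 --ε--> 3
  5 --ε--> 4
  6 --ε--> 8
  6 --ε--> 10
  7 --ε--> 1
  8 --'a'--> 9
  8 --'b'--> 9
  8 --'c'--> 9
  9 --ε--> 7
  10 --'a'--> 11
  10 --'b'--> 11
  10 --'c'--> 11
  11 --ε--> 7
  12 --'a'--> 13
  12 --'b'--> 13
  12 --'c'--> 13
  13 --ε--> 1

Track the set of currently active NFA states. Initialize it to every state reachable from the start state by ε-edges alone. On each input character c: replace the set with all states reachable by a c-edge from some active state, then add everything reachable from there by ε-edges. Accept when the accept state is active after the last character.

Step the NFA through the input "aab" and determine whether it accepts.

Answer: ACCEPT

Steps:
S₀ = ε-closure({0}) = {0,2,4,12}
'a' @ 1: {1,3,4,5,6,8,10,13}  [accepting]
'a' @ 2: {1,3,4,5,6,7,8,9,10,11}  [accepting]
'b' @ 3: {1,7,9,11}  [accepting]
after full input: {1,7,9,11}  (accept=1 in)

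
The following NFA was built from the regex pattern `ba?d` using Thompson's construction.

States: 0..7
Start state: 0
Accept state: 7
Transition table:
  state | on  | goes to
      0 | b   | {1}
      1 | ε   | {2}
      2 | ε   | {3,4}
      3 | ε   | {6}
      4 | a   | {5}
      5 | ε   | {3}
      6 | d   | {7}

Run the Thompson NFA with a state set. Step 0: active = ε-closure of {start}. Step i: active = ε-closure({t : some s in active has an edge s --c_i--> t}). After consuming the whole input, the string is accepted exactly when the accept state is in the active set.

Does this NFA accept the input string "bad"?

start: ε-closure({0}) = {0}
'b' @ 1: {1,2,3,4,6}
'a' @ 2: {3,5,6}
'd' @ 3: {7}  ✓accept
after full input: {7}  (accept=7 in)

Answer: ACCEPT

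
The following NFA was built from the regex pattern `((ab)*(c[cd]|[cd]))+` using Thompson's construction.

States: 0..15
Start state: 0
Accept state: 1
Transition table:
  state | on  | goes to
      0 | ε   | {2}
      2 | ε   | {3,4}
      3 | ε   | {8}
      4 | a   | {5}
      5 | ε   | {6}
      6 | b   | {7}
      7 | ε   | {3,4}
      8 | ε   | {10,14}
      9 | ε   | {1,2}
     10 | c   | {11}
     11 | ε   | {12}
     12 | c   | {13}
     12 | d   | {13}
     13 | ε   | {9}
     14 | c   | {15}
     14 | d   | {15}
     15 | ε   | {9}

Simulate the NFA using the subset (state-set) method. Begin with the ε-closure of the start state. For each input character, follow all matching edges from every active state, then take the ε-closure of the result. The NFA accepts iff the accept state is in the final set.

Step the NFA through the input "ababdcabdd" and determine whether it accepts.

Answer: ACCEPT

Trace:
start: ε-closure({0}) = {0,2,3,4,8,10,14}
'a' @ 1: {5,6}
'b' @ 2: {3,4,7,8,10,14}
'a' @ 3: {5,6}
'b' @ 4: {3,4,7,8,10,14}
'd' @ 5: {1,2,3,4,8,9,10,14,15}  ✓accept
'c' @ 6: {1,2,3,4,8,9,10,11,12,14,15}  ✓accept
'a' @ 7: {5,6}
'b' @ 8: {3,4,7,8,10,14}
'd' @ 9: {1,2,3,4,8,9,10,14,15}  ✓accept
'd' @ 10: {1,2,3,4,8,9,10,14,15}  ✓accept
after full input: {1,2,3,4,8,9,10,14,15}  (accept=1 in)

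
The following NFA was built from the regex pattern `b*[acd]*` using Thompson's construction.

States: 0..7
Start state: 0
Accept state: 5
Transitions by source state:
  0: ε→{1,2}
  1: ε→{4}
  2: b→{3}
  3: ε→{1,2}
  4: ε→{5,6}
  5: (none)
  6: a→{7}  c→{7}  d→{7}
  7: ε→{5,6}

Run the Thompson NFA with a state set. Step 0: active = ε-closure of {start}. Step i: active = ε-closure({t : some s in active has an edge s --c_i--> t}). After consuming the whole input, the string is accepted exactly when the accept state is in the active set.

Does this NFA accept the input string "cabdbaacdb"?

S₀ = ε-closure({0}) = {0,1,2,4,5,6}
'c' @ 1: {5,6,7}  (accept∈set)
'a' @ 2: {5,6,7}  (accept∈set)
'b' @ 3: {}  — state set empty
rest 'dbaacdb' ignored (set empty)
after full input: {}  (accept=5 not in)

Answer: REJECT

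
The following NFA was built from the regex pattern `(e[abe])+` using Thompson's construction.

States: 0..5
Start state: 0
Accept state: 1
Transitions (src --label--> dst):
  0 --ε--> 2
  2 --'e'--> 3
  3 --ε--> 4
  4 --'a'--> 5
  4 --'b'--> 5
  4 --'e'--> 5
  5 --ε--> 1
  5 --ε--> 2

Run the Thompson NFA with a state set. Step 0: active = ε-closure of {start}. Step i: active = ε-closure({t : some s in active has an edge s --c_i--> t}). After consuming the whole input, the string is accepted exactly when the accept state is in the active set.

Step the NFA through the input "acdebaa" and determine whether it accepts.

S₀ = ε-closure({0}) = {0,2}
'a' @ 1: {}  — state set empty
rest 'cdebaa' ignored (set empty)
after full input: {}  (accept=1 not in)

Answer: REJECT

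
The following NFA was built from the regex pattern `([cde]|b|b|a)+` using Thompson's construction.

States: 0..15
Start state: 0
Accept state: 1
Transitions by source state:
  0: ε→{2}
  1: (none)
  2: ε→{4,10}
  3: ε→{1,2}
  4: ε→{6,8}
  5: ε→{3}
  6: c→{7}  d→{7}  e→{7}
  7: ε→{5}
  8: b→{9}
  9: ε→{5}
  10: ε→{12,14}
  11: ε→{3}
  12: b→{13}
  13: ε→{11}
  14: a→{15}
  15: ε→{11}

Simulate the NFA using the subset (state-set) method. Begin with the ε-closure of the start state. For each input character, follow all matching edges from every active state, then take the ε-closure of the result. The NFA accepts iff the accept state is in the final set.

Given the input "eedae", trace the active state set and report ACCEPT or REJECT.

Answer: ACCEPT

Trace:
initial (ε-close {0}): {0,2,4,6,8,10,12,14}
'e' @ 1: {1,2,3,4,5,6,7,8,10,12,14}  (accept∈set)
'e' @ 2: {1,2,3,4,5,6,7,8,10,12,14}  (accept∈set)
'd' @ 3: {1,2,3,4,5,6,7,8,10,12,14}  (accept∈set)
'a' @ 4: {1,2,3,4,6,8,10,11,12,14,15}  (accept∈set)
'e' @ 5: {1,2,3,4,5,6,7,8,10,12,14}  (accept∈set)
end set {1,2,3,4,5,6,7,8,10,12,14} — state 1 in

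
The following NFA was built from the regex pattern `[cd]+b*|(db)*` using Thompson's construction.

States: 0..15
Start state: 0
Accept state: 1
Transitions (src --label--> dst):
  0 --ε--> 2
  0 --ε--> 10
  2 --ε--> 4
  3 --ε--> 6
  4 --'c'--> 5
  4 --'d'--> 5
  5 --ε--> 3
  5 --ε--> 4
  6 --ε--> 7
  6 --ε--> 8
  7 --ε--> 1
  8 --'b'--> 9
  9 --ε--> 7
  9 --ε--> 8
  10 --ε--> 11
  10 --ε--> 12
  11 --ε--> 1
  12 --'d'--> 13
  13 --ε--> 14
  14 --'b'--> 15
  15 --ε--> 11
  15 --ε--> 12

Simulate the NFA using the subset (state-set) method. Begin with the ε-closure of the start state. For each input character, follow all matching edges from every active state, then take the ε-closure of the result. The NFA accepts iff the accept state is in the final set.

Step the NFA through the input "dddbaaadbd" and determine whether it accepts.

S₀ = ε-closure({0}) = {0,1,2,4,10,11,12}
'd' @ 1: {1,3,4,5,6,7,8,13,14}  ✓accept
'd' @ 2: {1,3,4,5,6,7,8}  ✓accept
'd' @ 3: {1,3,4,5,6,7,8}  ✓accept
'b' @ 4: {1,7,8,9}  ✓accept
'a' @ 5: {}  — dead — no transitions
rest 'aadbd' ignored (set empty)
final: {}; accept 1 not in set

Answer: REJECT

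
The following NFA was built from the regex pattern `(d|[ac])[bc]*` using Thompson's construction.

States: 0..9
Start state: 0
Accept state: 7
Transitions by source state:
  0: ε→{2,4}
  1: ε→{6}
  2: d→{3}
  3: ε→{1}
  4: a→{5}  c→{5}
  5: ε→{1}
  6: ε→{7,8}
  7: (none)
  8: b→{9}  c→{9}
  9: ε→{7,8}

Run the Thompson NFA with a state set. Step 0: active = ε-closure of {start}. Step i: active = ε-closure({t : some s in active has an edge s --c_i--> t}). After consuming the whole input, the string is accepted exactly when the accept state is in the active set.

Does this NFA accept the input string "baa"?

Answer: REJECT

Derivation:
initial (ε-close {0}): {0,2,4}
'b' @ 1: {}  — no active states
rest 'aa' ignored (set empty)
end set {} — state 7 not in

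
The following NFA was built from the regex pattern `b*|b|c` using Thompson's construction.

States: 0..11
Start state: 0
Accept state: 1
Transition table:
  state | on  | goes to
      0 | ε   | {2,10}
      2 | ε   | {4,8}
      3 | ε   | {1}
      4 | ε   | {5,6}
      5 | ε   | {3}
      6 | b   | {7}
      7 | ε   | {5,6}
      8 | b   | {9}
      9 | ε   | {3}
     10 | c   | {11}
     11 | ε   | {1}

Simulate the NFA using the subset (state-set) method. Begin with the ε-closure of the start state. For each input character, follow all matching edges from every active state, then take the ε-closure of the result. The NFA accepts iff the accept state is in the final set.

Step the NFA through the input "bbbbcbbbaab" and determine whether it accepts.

initial (ε-close {0}): {0,1,2,3,4,5,6,8,10}
'b' @ 1: {1,3,5,6,7,9}  ✓accept
'b' @ 2: {1,3,5,6,7}  ✓accept
'b' @ 3: {1,3,5,6,7}  ✓accept
'b' @ 4: {1,3,5,6,7}  ✓accept
'c' @ 5: {}  — state set empty
rest 'bbbaab' ignored (set empty)
after full input: {}  (accept=1 not in)

Answer: REJECT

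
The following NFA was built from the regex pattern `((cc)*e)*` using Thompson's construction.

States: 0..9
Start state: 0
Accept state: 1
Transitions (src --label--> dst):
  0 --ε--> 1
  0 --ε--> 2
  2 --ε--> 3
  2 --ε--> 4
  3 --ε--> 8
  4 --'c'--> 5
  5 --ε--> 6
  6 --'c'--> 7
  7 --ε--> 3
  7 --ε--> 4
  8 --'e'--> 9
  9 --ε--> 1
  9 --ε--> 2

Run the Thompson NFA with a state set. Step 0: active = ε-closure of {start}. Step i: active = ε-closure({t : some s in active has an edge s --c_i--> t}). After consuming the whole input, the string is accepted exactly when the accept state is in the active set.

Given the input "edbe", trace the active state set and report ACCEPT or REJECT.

Answer: REJECT

Trace:
initial (ε-close {0}): {0,1,2,3,4,8}
'e' @ 1: {1,2,3,4,8,9}  (accept∈set)
'd' @ 2: {}  — state set empty
rest 'be' ignored (set empty)
after full input: {}  (accept=1 not in)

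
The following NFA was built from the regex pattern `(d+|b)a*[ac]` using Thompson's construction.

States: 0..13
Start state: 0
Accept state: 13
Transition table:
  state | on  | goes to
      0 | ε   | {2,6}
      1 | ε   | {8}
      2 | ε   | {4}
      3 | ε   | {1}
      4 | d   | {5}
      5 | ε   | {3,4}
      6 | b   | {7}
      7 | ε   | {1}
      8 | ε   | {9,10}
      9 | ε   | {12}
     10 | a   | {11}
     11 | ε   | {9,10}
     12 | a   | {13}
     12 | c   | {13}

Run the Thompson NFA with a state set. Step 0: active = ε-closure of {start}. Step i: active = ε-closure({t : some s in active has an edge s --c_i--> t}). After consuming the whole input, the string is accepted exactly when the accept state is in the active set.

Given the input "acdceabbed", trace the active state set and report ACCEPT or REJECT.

S₀ = ε-closure({0}) = {0,2,4,6}
'a' @ 1: {}  — no active states
rest 'cdceabbed' ignored (set empty)
final: {}; accept 13 not in set

Answer: REJECT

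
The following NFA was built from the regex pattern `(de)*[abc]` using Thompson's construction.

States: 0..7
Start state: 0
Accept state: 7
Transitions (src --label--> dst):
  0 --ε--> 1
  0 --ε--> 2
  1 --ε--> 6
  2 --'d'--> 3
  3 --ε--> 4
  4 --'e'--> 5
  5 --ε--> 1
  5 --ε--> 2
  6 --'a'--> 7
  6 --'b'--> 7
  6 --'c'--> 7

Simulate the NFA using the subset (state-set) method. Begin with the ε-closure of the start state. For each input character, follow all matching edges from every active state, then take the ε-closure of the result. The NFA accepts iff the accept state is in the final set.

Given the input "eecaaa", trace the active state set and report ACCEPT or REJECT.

Answer: REJECT

Derivation:
initial (ε-close {0}): {0,1,2,6}
'e' @ 1: {}  — state set empty
rest 'ecaaa' ignored (set empty)
end set {} — state 7 not in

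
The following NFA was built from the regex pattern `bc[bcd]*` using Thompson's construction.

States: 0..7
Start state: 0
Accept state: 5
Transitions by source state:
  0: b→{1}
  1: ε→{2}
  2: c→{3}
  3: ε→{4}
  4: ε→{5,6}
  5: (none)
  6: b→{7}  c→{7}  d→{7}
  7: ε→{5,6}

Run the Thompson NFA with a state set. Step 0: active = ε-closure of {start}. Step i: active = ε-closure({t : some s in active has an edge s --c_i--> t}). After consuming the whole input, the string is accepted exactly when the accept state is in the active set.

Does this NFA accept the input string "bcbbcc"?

Answer: ACCEPT

Derivation:
start: ε-closure({0}) = {0}
'b' @ 1: {1,2}
'c' @ 2: {3,4,5,6}  [accepting]
'b' @ 3: {5,6,7}  [accepting]
'b' @ 4: {5,6,7}  [accepting]
'c' @ 5: {5,6,7}  [accepting]
'c' @ 6: {5,6,7}  [accepting]
final: {5,6,7}; accept 5 in set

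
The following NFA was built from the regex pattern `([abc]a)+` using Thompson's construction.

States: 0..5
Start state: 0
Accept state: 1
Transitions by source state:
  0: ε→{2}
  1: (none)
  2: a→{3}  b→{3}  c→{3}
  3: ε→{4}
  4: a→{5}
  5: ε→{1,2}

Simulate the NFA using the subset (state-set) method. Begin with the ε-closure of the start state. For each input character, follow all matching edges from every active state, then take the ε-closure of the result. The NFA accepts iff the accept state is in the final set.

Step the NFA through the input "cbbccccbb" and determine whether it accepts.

start: ε-closure({0}) = {0,2}
'c' @ 1: {3,4}
'b' @ 2: {}  — no active states
rest 'bccccbb' ignored (set empty)
final: {}; accept 1 not in set

Answer: REJECT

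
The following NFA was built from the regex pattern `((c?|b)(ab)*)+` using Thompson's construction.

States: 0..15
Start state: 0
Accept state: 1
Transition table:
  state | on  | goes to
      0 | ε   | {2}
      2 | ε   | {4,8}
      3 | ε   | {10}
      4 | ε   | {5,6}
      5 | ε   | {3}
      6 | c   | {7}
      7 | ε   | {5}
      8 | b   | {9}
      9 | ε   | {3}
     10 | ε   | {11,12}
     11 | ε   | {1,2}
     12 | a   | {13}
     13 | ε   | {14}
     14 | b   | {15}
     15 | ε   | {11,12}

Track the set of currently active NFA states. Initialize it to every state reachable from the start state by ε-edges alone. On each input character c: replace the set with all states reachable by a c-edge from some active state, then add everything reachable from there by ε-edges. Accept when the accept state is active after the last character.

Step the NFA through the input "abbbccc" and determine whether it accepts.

S₀ = ε-closure({0}) = {0,1,2,3,4,5,6,8,10,11,12}
'a' @ 1: {13,14}
'b' @ 2: {1,2,3,4,5,6,8,10,11,12,15}  [accepting]
'b' @ 3: {1,2,3,4,5,6,8,9,10,11,12}  [accepting]
'b' @ 4: {1,2,3,4,5,6,8,9,10,11,12}  [accepting]
'c' @ 5: {1,2,3,4,5,6,7,8,10,11,12}  [accepting]
'c' @ 6: {1,2,3,4,5,6,7,8,10,11,12}  [accepting]
'c' @ 7: {1,2,3,4,5,6,7,8,10,11,12}  [accepting]
final: {1,2,3,4,5,6,7,8,10,11,12}; accept 1 in set

Answer: ACCEPT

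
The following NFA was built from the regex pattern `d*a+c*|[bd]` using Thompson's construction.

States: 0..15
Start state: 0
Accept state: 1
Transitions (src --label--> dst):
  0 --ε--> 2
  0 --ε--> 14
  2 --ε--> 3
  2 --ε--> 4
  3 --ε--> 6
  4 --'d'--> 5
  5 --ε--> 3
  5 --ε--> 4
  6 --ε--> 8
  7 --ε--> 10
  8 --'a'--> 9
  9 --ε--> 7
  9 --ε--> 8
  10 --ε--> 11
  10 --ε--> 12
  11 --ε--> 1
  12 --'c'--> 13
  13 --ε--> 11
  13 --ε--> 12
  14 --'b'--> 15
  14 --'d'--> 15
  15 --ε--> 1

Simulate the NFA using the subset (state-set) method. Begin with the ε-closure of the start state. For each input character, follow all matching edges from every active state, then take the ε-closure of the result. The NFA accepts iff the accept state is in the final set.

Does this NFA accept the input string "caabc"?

Answer: REJECT

Derivation:
start: ε-closure({0}) = {0,2,3,4,6,8,14}
'c' @ 1: {}  — dead — no transitions
rest 'aabc' ignored (set empty)
final: {}; accept 1 not in set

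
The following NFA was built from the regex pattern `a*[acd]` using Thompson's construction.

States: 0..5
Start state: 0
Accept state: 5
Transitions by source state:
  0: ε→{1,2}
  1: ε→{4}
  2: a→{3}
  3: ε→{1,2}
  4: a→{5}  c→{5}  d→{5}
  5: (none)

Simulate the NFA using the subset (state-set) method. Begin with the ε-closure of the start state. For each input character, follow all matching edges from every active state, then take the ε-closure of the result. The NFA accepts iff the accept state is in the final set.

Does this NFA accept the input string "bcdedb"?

Answer: REJECT

Steps:
start: ε-closure({0}) = {0,1,2,4}
'b' @ 1: {}  — dead — no transitions
rest 'cdedb' ignored (set empty)
after full input: {}  (accept=5 not in)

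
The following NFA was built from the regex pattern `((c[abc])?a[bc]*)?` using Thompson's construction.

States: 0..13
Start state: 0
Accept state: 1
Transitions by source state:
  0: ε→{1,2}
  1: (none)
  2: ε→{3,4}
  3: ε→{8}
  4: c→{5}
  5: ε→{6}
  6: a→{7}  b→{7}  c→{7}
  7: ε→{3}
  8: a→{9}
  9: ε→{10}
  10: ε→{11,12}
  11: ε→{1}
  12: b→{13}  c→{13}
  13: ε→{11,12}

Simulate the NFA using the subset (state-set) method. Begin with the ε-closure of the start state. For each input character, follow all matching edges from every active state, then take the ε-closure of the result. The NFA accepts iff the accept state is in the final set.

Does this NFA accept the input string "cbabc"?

Answer: ACCEPT

Steps:
initial (ε-close {0}): {0,1,2,3,4,8}
'c' @ 1: {5,6}
'b' @ 2: {3,7,8}
'a' @ 3: {1,9,10,11,12}  ✓accept
'b' @ 4: {1,11,12,13}  ✓accept
'c' @ 5: {1,11,12,13}  ✓accept
final: {1,11,12,13}; accept 1 in set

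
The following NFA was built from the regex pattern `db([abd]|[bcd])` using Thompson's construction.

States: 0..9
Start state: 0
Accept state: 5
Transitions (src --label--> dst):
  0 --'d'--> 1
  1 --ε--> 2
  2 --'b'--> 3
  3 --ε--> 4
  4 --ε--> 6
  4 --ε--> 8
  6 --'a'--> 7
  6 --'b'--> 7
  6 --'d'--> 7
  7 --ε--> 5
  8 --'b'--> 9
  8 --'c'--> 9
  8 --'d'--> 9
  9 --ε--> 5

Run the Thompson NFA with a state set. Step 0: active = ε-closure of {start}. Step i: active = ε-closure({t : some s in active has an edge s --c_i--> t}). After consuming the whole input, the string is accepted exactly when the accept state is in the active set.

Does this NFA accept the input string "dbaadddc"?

start: ε-closure({0}) = {0}
'd' @ 1: {1,2}
'b' @ 2: {3,4,6,8}
'a' @ 3: {5,7}  (accept∈set)
'a' @ 4: {}  — no active states
rest 'dddc' ignored (set empty)
final: {}; accept 5 not in set

Answer: REJECT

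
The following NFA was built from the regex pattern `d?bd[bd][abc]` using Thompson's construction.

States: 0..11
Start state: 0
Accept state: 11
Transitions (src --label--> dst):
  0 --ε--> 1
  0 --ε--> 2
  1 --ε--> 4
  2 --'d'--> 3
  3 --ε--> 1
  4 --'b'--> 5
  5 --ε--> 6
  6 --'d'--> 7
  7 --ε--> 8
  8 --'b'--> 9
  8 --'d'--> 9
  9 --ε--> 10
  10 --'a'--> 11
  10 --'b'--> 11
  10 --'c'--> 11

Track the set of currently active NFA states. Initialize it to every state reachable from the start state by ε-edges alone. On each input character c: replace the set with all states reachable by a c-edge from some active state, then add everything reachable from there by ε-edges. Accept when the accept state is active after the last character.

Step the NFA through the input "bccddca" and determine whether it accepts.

Answer: REJECT

Derivation:
initial (ε-close {0}): {0,1,2,4}
'b' @ 1: {5,6}
'c' @ 2: {}  — dead — no transitions
rest 'cddca' ignored (set empty)
final: {}; accept 11 not in set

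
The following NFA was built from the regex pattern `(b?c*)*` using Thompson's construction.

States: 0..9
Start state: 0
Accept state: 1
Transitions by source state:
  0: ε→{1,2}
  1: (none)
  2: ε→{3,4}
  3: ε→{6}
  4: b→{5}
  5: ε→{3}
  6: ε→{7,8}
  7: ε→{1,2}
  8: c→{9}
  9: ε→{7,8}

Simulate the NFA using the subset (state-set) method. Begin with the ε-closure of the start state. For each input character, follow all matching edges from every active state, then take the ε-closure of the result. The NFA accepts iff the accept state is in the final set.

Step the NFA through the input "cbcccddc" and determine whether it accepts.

start: ε-closure({0}) = {0,1,2,3,4,6,7,8}
'c' @ 1: {1,2,3,4,6,7,8,9}  [accepting]
'b' @ 2: {1,2,3,4,5,6,7,8}  [accepting]
'c' @ 3: {1,2,3,4,6,7,8,9}  [accepting]
'c' @ 4: {1,2,3,4,6,7,8,9}  [accepting]
'c' @ 5: {1,2,3,4,6,7,8,9}  [accepting]
'd' @ 6: {}  — no active states
rest 'dc' ignored (set empty)
end set {} — state 1 not in

Answer: REJECT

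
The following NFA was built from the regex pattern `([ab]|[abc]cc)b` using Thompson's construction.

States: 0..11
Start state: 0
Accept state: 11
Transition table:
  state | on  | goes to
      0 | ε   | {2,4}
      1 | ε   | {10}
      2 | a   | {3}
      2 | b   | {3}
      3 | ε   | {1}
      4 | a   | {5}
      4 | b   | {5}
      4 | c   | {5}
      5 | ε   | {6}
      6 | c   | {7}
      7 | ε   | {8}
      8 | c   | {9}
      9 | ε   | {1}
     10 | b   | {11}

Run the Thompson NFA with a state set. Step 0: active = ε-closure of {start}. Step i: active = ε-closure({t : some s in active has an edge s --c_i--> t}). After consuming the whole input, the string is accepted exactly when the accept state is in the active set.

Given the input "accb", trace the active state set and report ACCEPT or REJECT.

Answer: ACCEPT

Steps:
start: ε-closure({0}) = {0,2,4}
'a' @ 1: {1,3,5,6,10}
'c' @ 2: {7,8}
'c' @ 3: {1,9,10}
'b' @ 4: {11}  [accepting]
end set {11} — state 11 in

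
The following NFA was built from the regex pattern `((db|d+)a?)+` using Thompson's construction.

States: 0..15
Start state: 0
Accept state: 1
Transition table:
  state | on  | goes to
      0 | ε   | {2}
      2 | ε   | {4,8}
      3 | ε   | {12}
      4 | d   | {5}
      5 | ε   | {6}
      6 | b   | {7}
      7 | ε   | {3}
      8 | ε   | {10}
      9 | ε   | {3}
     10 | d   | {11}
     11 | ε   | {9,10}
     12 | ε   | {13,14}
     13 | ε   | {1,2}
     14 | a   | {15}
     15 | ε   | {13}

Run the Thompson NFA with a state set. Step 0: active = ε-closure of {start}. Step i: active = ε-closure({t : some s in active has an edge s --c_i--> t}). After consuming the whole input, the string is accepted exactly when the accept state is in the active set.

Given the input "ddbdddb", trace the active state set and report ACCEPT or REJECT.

start: ε-closure({0}) = {0,2,4,8,10}
'd' @ 1: {1,2,3,4,5,6,8,9,10,11,12,13,14}  (accept∈set)
'd' @ 2: {1,2,3,4,5,6,8,9,10,11,12,13,14}  (accept∈set)
'b' @ 3: {1,2,3,4,7,8,10,12,13,14}  (accept∈set)
'd' @ 4: {1,2,3,4,5,6,8,9,10,11,12,13,14}  (accept∈set)
'd' @ 5: {1,2,3,4,5,6,8,9,10,11,12,13,14}  (accept∈set)
'd' @ 6: {1,2,3,4,5,6,8,9,10,11,12,13,14}  (accept∈set)
'b' @ 7: {1,2,3,4,7,8,10,12,13,14}  (accept∈set)
after full input: {1,2,3,4,7,8,10,12,13,14}  (accept=1 in)

Answer: ACCEPT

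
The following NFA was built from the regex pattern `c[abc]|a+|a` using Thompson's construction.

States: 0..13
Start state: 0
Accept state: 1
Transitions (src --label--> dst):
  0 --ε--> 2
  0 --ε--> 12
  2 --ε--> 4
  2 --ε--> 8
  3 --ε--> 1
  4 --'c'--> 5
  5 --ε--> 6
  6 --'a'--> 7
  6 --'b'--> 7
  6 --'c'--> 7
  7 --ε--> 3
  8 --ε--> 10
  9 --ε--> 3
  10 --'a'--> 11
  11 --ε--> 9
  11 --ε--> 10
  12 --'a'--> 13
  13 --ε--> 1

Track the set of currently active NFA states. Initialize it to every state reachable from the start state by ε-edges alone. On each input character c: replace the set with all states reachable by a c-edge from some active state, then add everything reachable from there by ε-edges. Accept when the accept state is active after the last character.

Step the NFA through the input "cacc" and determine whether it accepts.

S₀ = ε-closure({0}) = {0,2,4,8,10,12}
'c' @ 1: {5,6}
'a' @ 2: {1,3,7}  ✓accept
'c' @ 3: {}  — no active states
rest 'c' ignored (set empty)
end set {} — state 1 not in

Answer: REJECT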